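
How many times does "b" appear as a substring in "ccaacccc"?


Searching for "b" in "ccaacccc"
Scanning each position:
  Position 0: "c" => no
  Position 1: "c" => no
  Position 2: "a" => no
  Position 3: "a" => no
  Position 4: "c" => no
  Position 5: "c" => no
  Position 6: "c" => no
  Position 7: "c" => no
Total occurrences: 0

0


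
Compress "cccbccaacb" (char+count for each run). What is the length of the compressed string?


Input: cccbccaacb
Runs:
  'c' x 3 => "c3"
  'b' x 1 => "b1"
  'c' x 2 => "c2"
  'a' x 2 => "a2"
  'c' x 1 => "c1"
  'b' x 1 => "b1"
Compressed: "c3b1c2a2c1b1"
Compressed length: 12

12


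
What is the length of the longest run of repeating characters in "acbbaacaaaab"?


Input: "acbbaacaaaab"
Scanning for longest run:
  Position 1 ('c'): new char, reset run to 1
  Position 2 ('b'): new char, reset run to 1
  Position 3 ('b'): continues run of 'b', length=2
  Position 4 ('a'): new char, reset run to 1
  Position 5 ('a'): continues run of 'a', length=2
  Position 6 ('c'): new char, reset run to 1
  Position 7 ('a'): new char, reset run to 1
  Position 8 ('a'): continues run of 'a', length=2
  Position 9 ('a'): continues run of 'a', length=3
  Position 10 ('a'): continues run of 'a', length=4
  Position 11 ('b'): new char, reset run to 1
Longest run: 'a' with length 4

4


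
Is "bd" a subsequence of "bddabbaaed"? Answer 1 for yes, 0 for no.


Check if "bd" is a subsequence of "bddabbaaed"
Greedy scan:
  Position 0 ('b'): matches sub[0] = 'b'
  Position 1 ('d'): matches sub[1] = 'd'
  Position 2 ('d'): no match needed
  Position 3 ('a'): no match needed
  Position 4 ('b'): no match needed
  Position 5 ('b'): no match needed
  Position 6 ('a'): no match needed
  Position 7 ('a'): no match needed
  Position 8 ('e'): no match needed
  Position 9 ('d'): no match needed
All 2 characters matched => is a subsequence

1


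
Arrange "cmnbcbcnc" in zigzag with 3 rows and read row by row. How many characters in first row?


Zigzag "cmnbcbcnc" into 3 rows:
Placing characters:
  'c' => row 0
  'm' => row 1
  'n' => row 2
  'b' => row 1
  'c' => row 0
  'b' => row 1
  'c' => row 2
  'n' => row 1
  'c' => row 0
Rows:
  Row 0: "ccc"
  Row 1: "mbbn"
  Row 2: "nc"
First row length: 3

3


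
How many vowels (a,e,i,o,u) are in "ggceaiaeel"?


Input: ggceaiaeel
Checking each character:
  'g' at position 0: consonant
  'g' at position 1: consonant
  'c' at position 2: consonant
  'e' at position 3: vowel (running total: 1)
  'a' at position 4: vowel (running total: 2)
  'i' at position 5: vowel (running total: 3)
  'a' at position 6: vowel (running total: 4)
  'e' at position 7: vowel (running total: 5)
  'e' at position 8: vowel (running total: 6)
  'l' at position 9: consonant
Total vowels: 6

6


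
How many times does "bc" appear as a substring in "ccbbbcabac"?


Searching for "bc" in "ccbbbcabac"
Scanning each position:
  Position 0: "cc" => no
  Position 1: "cb" => no
  Position 2: "bb" => no
  Position 3: "bb" => no
  Position 4: "bc" => MATCH
  Position 5: "ca" => no
  Position 6: "ab" => no
  Position 7: "ba" => no
  Position 8: "ac" => no
Total occurrences: 1

1


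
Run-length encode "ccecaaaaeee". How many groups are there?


Input: ccecaaaaeee
Scanning for consecutive runs:
  Group 1: 'c' x 2 (positions 0-1)
  Group 2: 'e' x 1 (positions 2-2)
  Group 3: 'c' x 1 (positions 3-3)
  Group 4: 'a' x 4 (positions 4-7)
  Group 5: 'e' x 3 (positions 8-10)
Total groups: 5

5


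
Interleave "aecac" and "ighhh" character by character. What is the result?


Interleaving "aecac" and "ighhh":
  Position 0: 'a' from first, 'i' from second => "ai"
  Position 1: 'e' from first, 'g' from second => "eg"
  Position 2: 'c' from first, 'h' from second => "ch"
  Position 3: 'a' from first, 'h' from second => "ah"
  Position 4: 'c' from first, 'h' from second => "ch"
Result: aiegchahch

aiegchahch


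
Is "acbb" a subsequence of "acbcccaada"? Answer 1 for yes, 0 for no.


Check if "acbb" is a subsequence of "acbcccaada"
Greedy scan:
  Position 0 ('a'): matches sub[0] = 'a'
  Position 1 ('c'): matches sub[1] = 'c'
  Position 2 ('b'): matches sub[2] = 'b'
  Position 3 ('c'): no match needed
  Position 4 ('c'): no match needed
  Position 5 ('c'): no match needed
  Position 6 ('a'): no match needed
  Position 7 ('a'): no match needed
  Position 8 ('d'): no match needed
  Position 9 ('a'): no match needed
Only matched 3/4 characters => not a subsequence

0


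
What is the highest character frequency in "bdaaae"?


Input: bdaaae
Character counts:
  'a': 3
  'b': 1
  'd': 1
  'e': 1
Maximum frequency: 3

3


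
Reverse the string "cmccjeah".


Input: cmccjeah
Reading characters right to left:
  Position 7: 'h'
  Position 6: 'a'
  Position 5: 'e'
  Position 4: 'j'
  Position 3: 'c'
  Position 2: 'c'
  Position 1: 'm'
  Position 0: 'c'
Reversed: haejccmc

haejccmc


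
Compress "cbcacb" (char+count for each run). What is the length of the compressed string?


Input: cbcacb
Runs:
  'c' x 1 => "c1"
  'b' x 1 => "b1"
  'c' x 1 => "c1"
  'a' x 1 => "a1"
  'c' x 1 => "c1"
  'b' x 1 => "b1"
Compressed: "c1b1c1a1c1b1"
Compressed length: 12

12


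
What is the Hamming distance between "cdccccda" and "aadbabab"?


Comparing "cdccccda" and "aadbabab" position by position:
  Position 0: 'c' vs 'a' => differ
  Position 1: 'd' vs 'a' => differ
  Position 2: 'c' vs 'd' => differ
  Position 3: 'c' vs 'b' => differ
  Position 4: 'c' vs 'a' => differ
  Position 5: 'c' vs 'b' => differ
  Position 6: 'd' vs 'a' => differ
  Position 7: 'a' vs 'b' => differ
Total differences (Hamming distance): 8

8


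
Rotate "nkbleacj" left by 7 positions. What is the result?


Input: "nkbleacj", rotate left by 7
First 7 characters: "nkbleac"
Remaining characters: "j"
Concatenate remaining + first: "j" + "nkbleac" = "jnkbleac"

jnkbleac


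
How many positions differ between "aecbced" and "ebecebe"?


Comparing "aecbced" and "ebecebe" position by position:
  Position 0: 'a' vs 'e' => DIFFER
  Position 1: 'e' vs 'b' => DIFFER
  Position 2: 'c' vs 'e' => DIFFER
  Position 3: 'b' vs 'c' => DIFFER
  Position 4: 'c' vs 'e' => DIFFER
  Position 5: 'e' vs 'b' => DIFFER
  Position 6: 'd' vs 'e' => DIFFER
Positions that differ: 7

7


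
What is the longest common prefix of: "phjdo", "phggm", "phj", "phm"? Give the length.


Words: phjdo, phggm, phj, phm
  Position 0: all 'p' => match
  Position 1: all 'h' => match
  Position 2: ('j', 'g', 'j', 'm') => mismatch, stop
LCP = "ph" (length 2)

2


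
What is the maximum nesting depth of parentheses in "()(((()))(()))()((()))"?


Input: "()(((()))(()))()((()))"
Tracking depth:
  Position 0 '(': depth becomes 1
  Position 1 ')': depth becomes 0
  Position 2 '(': depth becomes 1
  Position 3 '(': depth becomes 2
  Position 4 '(': depth becomes 3
  Position 5 '(': depth becomes 4
  Position 6 ')': depth becomes 3
  Position 7 ')': depth becomes 2
  Position 8 ')': depth becomes 1
  Position 9 '(': depth becomes 2
  Position 10 '(': depth becomes 3
  Position 11 ')': depth becomes 2
  Position 12 ')': depth becomes 1
  Position 13 ')': depth becomes 0
  Position 14 '(': depth becomes 1
  Position 15 ')': depth becomes 0
  Position 16 '(': depth becomes 1
  Position 17 '(': depth becomes 2
  Position 18 '(': depth becomes 3
  Position 19 ')': depth becomes 2
  Position 20 ')': depth becomes 1
  Position 21 ')': depth becomes 0
Maximum depth reached: 4

4


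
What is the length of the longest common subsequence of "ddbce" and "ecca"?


LCS of "ddbce" and "ecca"
DP table:
           e    c    c    a
      0    0    0    0    0
  d   0    0    0    0    0
  d   0    0    0    0    0
  b   0    0    0    0    0
  c   0    0    1    1    1
  e   0    1    1    1    1
LCS length = dp[5][4] = 1

1


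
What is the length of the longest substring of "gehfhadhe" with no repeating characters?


Input: "gehfhadhe"
Sliding window (track last position of each char):
  Position 0 ('g'): window [0,0] length 1 -- new best
  Position 1 ('e'): window [0,1] length 2 -- new best
  Position 2 ('h'): window [0,2] length 3 -- new best
  Position 3 ('f'): window [0,3] length 4 -- new best
  Position 4 ('h'): repeat (last at 2), move window start to 3
  Position 4 ('h'): window [3,4] length 2
  Position 5 ('a'): window [3,5] length 3
  Position 6 ('d'): window [3,6] length 4
  Position 7 ('h'): repeat (last at 4), move window start to 5
  Position 7 ('h'): window [5,7] length 3
  Position 8 ('e'): window [5,8] length 4
Longest substring with no repeats: "gehf" with length 4

4


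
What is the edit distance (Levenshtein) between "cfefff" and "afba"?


Computing edit distance: "cfefff" -> "afba"
DP table:
           a    f    b    a
      0    1    2    3    4
  c   1    1    2    3    4
  f   2    2    1    2    3
  e   3    3    2    2    3
  f   4    4    3    3    3
  f   5    5    4    4    4
  f   6    6    5    5    5
Edit distance = dp[6][4] = 5

5


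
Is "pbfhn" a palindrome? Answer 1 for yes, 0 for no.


Input: pbfhn
Reversed: nhfbp
  Compare pos 0 ('p') with pos 4 ('n'): MISMATCH
  Compare pos 1 ('b') with pos 3 ('h'): MISMATCH
Result: not a palindrome

0


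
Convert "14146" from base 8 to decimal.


Input: "14146" in base 8
Positional expansion:
  Digit '1' (value 1) x 8^4 = 4096
  Digit '4' (value 4) x 8^3 = 2048
  Digit '1' (value 1) x 8^2 = 64
  Digit '4' (value 4) x 8^1 = 32
  Digit '6' (value 6) x 8^0 = 6
Sum = 6246

6246


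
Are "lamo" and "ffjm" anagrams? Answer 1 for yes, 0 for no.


Strings: "lamo", "ffjm"
Sorted first:  almo
Sorted second: ffjm
Differ at position 0: 'a' vs 'f' => not anagrams

0


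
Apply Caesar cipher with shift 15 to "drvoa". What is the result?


Caesar cipher: shift "drvoa" by 15
  'd' (pos 3) + 15 = pos 18 = 's'
  'r' (pos 17) + 15 = pos 6 = 'g'
  'v' (pos 21) + 15 = pos 10 = 'k'
  'o' (pos 14) + 15 = pos 3 = 'd'
  'a' (pos 0) + 15 = pos 15 = 'p'
Result: sgkdp

sgkdp


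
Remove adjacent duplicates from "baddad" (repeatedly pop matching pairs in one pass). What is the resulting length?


Input: baddad
Stack-based adjacent duplicate removal:
  Read 'b': push. Stack: b
  Read 'a': push. Stack: ba
  Read 'd': push. Stack: bad
  Read 'd': matches stack top 'd' => pop. Stack: ba
  Read 'a': matches stack top 'a' => pop. Stack: b
  Read 'd': push. Stack: bd
Final stack: "bd" (length 2)

2


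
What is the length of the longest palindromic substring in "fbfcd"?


Input: "fbfcd"
Checking substrings for palindromes:
  [0:3] "fbf" (len 3) => palindrome
Longest palindromic substring: "fbf" with length 3

3


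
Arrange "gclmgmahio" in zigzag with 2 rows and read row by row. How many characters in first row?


Zigzag "gclmgmahio" into 2 rows:
Placing characters:
  'g' => row 0
  'c' => row 1
  'l' => row 0
  'm' => row 1
  'g' => row 0
  'm' => row 1
  'a' => row 0
  'h' => row 1
  'i' => row 0
  'o' => row 1
Rows:
  Row 0: "glgai"
  Row 1: "cmmho"
First row length: 5

5


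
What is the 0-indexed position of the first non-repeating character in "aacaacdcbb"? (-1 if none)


Input: aacaacdcbb
Character frequencies:
  'a': 4
  'b': 2
  'c': 3
  'd': 1
Scanning left to right for freq == 1:
  Position 0 ('a'): freq=4, skip
  Position 1 ('a'): freq=4, skip
  Position 2 ('c'): freq=3, skip
  Position 3 ('a'): freq=4, skip
  Position 4 ('a'): freq=4, skip
  Position 5 ('c'): freq=3, skip
  Position 6 ('d'): unique! => answer = 6

6


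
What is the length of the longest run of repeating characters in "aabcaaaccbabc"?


Input: "aabcaaaccbabc"
Scanning for longest run:
  Position 1 ('a'): continues run of 'a', length=2
  Position 2 ('b'): new char, reset run to 1
  Position 3 ('c'): new char, reset run to 1
  Position 4 ('a'): new char, reset run to 1
  Position 5 ('a'): continues run of 'a', length=2
  Position 6 ('a'): continues run of 'a', length=3
  Position 7 ('c'): new char, reset run to 1
  Position 8 ('c'): continues run of 'c', length=2
  Position 9 ('b'): new char, reset run to 1
  Position 10 ('a'): new char, reset run to 1
  Position 11 ('b'): new char, reset run to 1
  Position 12 ('c'): new char, reset run to 1
Longest run: 'a' with length 3

3


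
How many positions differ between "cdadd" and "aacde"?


Comparing "cdadd" and "aacde" position by position:
  Position 0: 'c' vs 'a' => DIFFER
  Position 1: 'd' vs 'a' => DIFFER
  Position 2: 'a' vs 'c' => DIFFER
  Position 3: 'd' vs 'd' => same
  Position 4: 'd' vs 'e' => DIFFER
Positions that differ: 4

4


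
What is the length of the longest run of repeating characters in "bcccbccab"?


Input: "bcccbccab"
Scanning for longest run:
  Position 1 ('c'): new char, reset run to 1
  Position 2 ('c'): continues run of 'c', length=2
  Position 3 ('c'): continues run of 'c', length=3
  Position 4 ('b'): new char, reset run to 1
  Position 5 ('c'): new char, reset run to 1
  Position 6 ('c'): continues run of 'c', length=2
  Position 7 ('a'): new char, reset run to 1
  Position 8 ('b'): new char, reset run to 1
Longest run: 'c' with length 3

3


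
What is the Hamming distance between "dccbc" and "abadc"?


Comparing "dccbc" and "abadc" position by position:
  Position 0: 'd' vs 'a' => differ
  Position 1: 'c' vs 'b' => differ
  Position 2: 'c' vs 'a' => differ
  Position 3: 'b' vs 'd' => differ
  Position 4: 'c' vs 'c' => same
Total differences (Hamming distance): 4

4


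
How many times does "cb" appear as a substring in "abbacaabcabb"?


Searching for "cb" in "abbacaabcabb"
Scanning each position:
  Position 0: "ab" => no
  Position 1: "bb" => no
  Position 2: "ba" => no
  Position 3: "ac" => no
  Position 4: "ca" => no
  Position 5: "aa" => no
  Position 6: "ab" => no
  Position 7: "bc" => no
  Position 8: "ca" => no
  Position 9: "ab" => no
  Position 10: "bb" => no
Total occurrences: 0

0


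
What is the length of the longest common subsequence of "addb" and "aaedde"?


LCS of "addb" and "aaedde"
DP table:
           a    a    e    d    d    e
      0    0    0    0    0    0    0
  a   0    1    1    1    1    1    1
  d   0    1    1    1    2    2    2
  d   0    1    1    1    2    3    3
  b   0    1    1    1    2    3    3
LCS length = dp[4][6] = 3

3


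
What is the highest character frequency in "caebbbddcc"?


Input: caebbbddcc
Character counts:
  'a': 1
  'b': 3
  'c': 3
  'd': 2
  'e': 1
Maximum frequency: 3

3


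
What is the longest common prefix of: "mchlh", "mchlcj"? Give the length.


Words: mchlh, mchlcj
  Position 0: all 'm' => match
  Position 1: all 'c' => match
  Position 2: all 'h' => match
  Position 3: all 'l' => match
  Position 4: ('h', 'c') => mismatch, stop
LCP = "mchl" (length 4)

4


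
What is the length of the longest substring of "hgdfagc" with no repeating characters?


Input: "hgdfagc"
Sliding window (track last position of each char):
  Position 0 ('h'): window [0,0] length 1 -- new best
  Position 1 ('g'): window [0,1] length 2 -- new best
  Position 2 ('d'): window [0,2] length 3 -- new best
  Position 3 ('f'): window [0,3] length 4 -- new best
  Position 4 ('a'): window [0,4] length 5 -- new best
  Position 5 ('g'): repeat (last at 1), move window start to 2
  Position 5 ('g'): window [2,5] length 4
  Position 6 ('c'): window [2,6] length 5
Longest substring with no repeats: "hgdfa" with length 5

5


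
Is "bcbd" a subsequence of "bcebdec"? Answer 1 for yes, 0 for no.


Check if "bcbd" is a subsequence of "bcebdec"
Greedy scan:
  Position 0 ('b'): matches sub[0] = 'b'
  Position 1 ('c'): matches sub[1] = 'c'
  Position 2 ('e'): no match needed
  Position 3 ('b'): matches sub[2] = 'b'
  Position 4 ('d'): matches sub[3] = 'd'
  Position 5 ('e'): no match needed
  Position 6 ('c'): no match needed
All 4 characters matched => is a subsequence

1


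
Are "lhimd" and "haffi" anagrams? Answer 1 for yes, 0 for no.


Strings: "lhimd", "haffi"
Sorted first:  dhilm
Sorted second: affhi
Differ at position 0: 'd' vs 'a' => not anagrams

0


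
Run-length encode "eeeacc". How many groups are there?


Input: eeeacc
Scanning for consecutive runs:
  Group 1: 'e' x 3 (positions 0-2)
  Group 2: 'a' x 1 (positions 3-3)
  Group 3: 'c' x 2 (positions 4-5)
Total groups: 3

3


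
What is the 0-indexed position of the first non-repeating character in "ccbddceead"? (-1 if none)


Input: ccbddceead
Character frequencies:
  'a': 1
  'b': 1
  'c': 3
  'd': 3
  'e': 2
Scanning left to right for freq == 1:
  Position 0 ('c'): freq=3, skip
  Position 1 ('c'): freq=3, skip
  Position 2 ('b'): unique! => answer = 2

2


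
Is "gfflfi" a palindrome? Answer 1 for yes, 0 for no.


Input: gfflfi
Reversed: iflffg
  Compare pos 0 ('g') with pos 5 ('i'): MISMATCH
  Compare pos 1 ('f') with pos 4 ('f'): match
  Compare pos 2 ('f') with pos 3 ('l'): MISMATCH
Result: not a palindrome

0


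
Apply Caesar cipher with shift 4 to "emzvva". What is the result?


Caesar cipher: shift "emzvva" by 4
  'e' (pos 4) + 4 = pos 8 = 'i'
  'm' (pos 12) + 4 = pos 16 = 'q'
  'z' (pos 25) + 4 = pos 3 = 'd'
  'v' (pos 21) + 4 = pos 25 = 'z'
  'v' (pos 21) + 4 = pos 25 = 'z'
  'a' (pos 0) + 4 = pos 4 = 'e'
Result: iqdzze

iqdzze


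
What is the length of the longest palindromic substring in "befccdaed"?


Input: "befccdaed"
Checking substrings for palindromes:
  [3:5] "cc" (len 2) => palindrome
Longest palindromic substring: "cc" with length 2

2


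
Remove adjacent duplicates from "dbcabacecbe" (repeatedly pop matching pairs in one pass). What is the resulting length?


Input: dbcabacecbe
Stack-based adjacent duplicate removal:
  Read 'd': push. Stack: d
  Read 'b': push. Stack: db
  Read 'c': push. Stack: dbc
  Read 'a': push. Stack: dbca
  Read 'b': push. Stack: dbcab
  Read 'a': push. Stack: dbcaba
  Read 'c': push. Stack: dbcabac
  Read 'e': push. Stack: dbcabace
  Read 'c': push. Stack: dbcabacec
  Read 'b': push. Stack: dbcabacecb
  Read 'e': push. Stack: dbcabacecbe
Final stack: "dbcabacecbe" (length 11)

11


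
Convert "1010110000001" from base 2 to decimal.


Input: "1010110000001" in base 2
Positional expansion:
  Digit '1' (value 1) x 2^12 = 4096
  Digit '0' (value 0) x 2^11 = 0
  Digit '1' (value 1) x 2^10 = 1024
  Digit '0' (value 0) x 2^9 = 0
  Digit '1' (value 1) x 2^8 = 256
  Digit '1' (value 1) x 2^7 = 128
  Digit '0' (value 0) x 2^6 = 0
  Digit '0' (value 0) x 2^5 = 0
  Digit '0' (value 0) x 2^4 = 0
  Digit '0' (value 0) x 2^3 = 0
  Digit '0' (value 0) x 2^2 = 0
  Digit '0' (value 0) x 2^1 = 0
  Digit '1' (value 1) x 2^0 = 1
Sum = 5505

5505


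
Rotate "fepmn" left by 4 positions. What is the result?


Input: "fepmn", rotate left by 4
First 4 characters: "fepm"
Remaining characters: "n"
Concatenate remaining + first: "n" + "fepm" = "nfepm"

nfepm


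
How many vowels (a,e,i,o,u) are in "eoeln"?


Input: eoeln
Checking each character:
  'e' at position 0: vowel (running total: 1)
  'o' at position 1: vowel (running total: 2)
  'e' at position 2: vowel (running total: 3)
  'l' at position 3: consonant
  'n' at position 4: consonant
Total vowels: 3

3


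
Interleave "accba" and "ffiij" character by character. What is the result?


Interleaving "accba" and "ffiij":
  Position 0: 'a' from first, 'f' from second => "af"
  Position 1: 'c' from first, 'f' from second => "cf"
  Position 2: 'c' from first, 'i' from second => "ci"
  Position 3: 'b' from first, 'i' from second => "bi"
  Position 4: 'a' from first, 'j' from second => "aj"
Result: afcfcibiaj

afcfcibiaj


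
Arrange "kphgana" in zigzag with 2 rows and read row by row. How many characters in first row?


Zigzag "kphgana" into 2 rows:
Placing characters:
  'k' => row 0
  'p' => row 1
  'h' => row 0
  'g' => row 1
  'a' => row 0
  'n' => row 1
  'a' => row 0
Rows:
  Row 0: "khaa"
  Row 1: "pgn"
First row length: 4

4


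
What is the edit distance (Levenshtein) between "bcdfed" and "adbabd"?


Computing edit distance: "bcdfed" -> "adbabd"
DP table:
           a    d    b    a    b    d
      0    1    2    3    4    5    6
  b   1    1    2    2    3    4    5
  c   2    2    2    3    3    4    5
  d   3    3    2    3    4    4    4
  f   4    4    3    3    4    5    5
  e   5    5    4    4    4    5    6
  d   6    6    5    5    5    5    5
Edit distance = dp[6][6] = 5

5


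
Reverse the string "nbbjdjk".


Input: nbbjdjk
Reading characters right to left:
  Position 6: 'k'
  Position 5: 'j'
  Position 4: 'd'
  Position 3: 'j'
  Position 2: 'b'
  Position 1: 'b'
  Position 0: 'n'
Reversed: kjdjbbn

kjdjbbn


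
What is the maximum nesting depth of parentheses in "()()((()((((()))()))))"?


Input: "()()((()((((()))()))))"
Tracking depth:
  Position 0 '(': depth becomes 1
  Position 1 ')': depth becomes 0
  Position 2 '(': depth becomes 1
  Position 3 ')': depth becomes 0
  Position 4 '(': depth becomes 1
  Position 5 '(': depth becomes 2
  Position 6 '(': depth becomes 3
  Position 7 ')': depth becomes 2
  Position 8 '(': depth becomes 3
  Position 9 '(': depth becomes 4
  Position 10 '(': depth becomes 5
  Position 11 '(': depth becomes 6
  Position 12 '(': depth becomes 7
  Position 13 ')': depth becomes 6
  Position 14 ')': depth becomes 5
  Position 15 ')': depth becomes 4
  Position 16 '(': depth becomes 5
  Position 17 ')': depth becomes 4
  Position 18 ')': depth becomes 3
  Position 19 ')': depth becomes 2
  Position 20 ')': depth becomes 1
  Position 21 ')': depth becomes 0
Maximum depth reached: 7

7


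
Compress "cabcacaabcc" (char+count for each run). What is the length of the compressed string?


Input: cabcacaabcc
Runs:
  'c' x 1 => "c1"
  'a' x 1 => "a1"
  'b' x 1 => "b1"
  'c' x 1 => "c1"
  'a' x 1 => "a1"
  'c' x 1 => "c1"
  'a' x 2 => "a2"
  'b' x 1 => "b1"
  'c' x 2 => "c2"
Compressed: "c1a1b1c1a1c1a2b1c2"
Compressed length: 18

18


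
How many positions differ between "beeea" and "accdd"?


Comparing "beeea" and "accdd" position by position:
  Position 0: 'b' vs 'a' => DIFFER
  Position 1: 'e' vs 'c' => DIFFER
  Position 2: 'e' vs 'c' => DIFFER
  Position 3: 'e' vs 'd' => DIFFER
  Position 4: 'a' vs 'd' => DIFFER
Positions that differ: 5

5


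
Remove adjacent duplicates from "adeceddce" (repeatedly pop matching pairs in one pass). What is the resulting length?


Input: adeceddce
Stack-based adjacent duplicate removal:
  Read 'a': push. Stack: a
  Read 'd': push. Stack: ad
  Read 'e': push. Stack: ade
  Read 'c': push. Stack: adec
  Read 'e': push. Stack: adece
  Read 'd': push. Stack: adeced
  Read 'd': matches stack top 'd' => pop. Stack: adece
  Read 'c': push. Stack: adecec
  Read 'e': push. Stack: adecece
Final stack: "adecece" (length 7)

7


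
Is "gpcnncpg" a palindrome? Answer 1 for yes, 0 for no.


Input: gpcnncpg
Reversed: gpcnncpg
  Compare pos 0 ('g') with pos 7 ('g'): match
  Compare pos 1 ('p') with pos 6 ('p'): match
  Compare pos 2 ('c') with pos 5 ('c'): match
  Compare pos 3 ('n') with pos 4 ('n'): match
Result: palindrome

1


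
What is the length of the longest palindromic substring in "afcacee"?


Input: "afcacee"
Checking substrings for palindromes:
  [2:5] "cac" (len 3) => palindrome
  [5:7] "ee" (len 2) => palindrome
Longest palindromic substring: "cac" with length 3

3


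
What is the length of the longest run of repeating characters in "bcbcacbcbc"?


Input: "bcbcacbcbc"
Scanning for longest run:
  Position 1 ('c'): new char, reset run to 1
  Position 2 ('b'): new char, reset run to 1
  Position 3 ('c'): new char, reset run to 1
  Position 4 ('a'): new char, reset run to 1
  Position 5 ('c'): new char, reset run to 1
  Position 6 ('b'): new char, reset run to 1
  Position 7 ('c'): new char, reset run to 1
  Position 8 ('b'): new char, reset run to 1
  Position 9 ('c'): new char, reset run to 1
Longest run: 'b' with length 1

1


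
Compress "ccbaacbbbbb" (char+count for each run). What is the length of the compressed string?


Input: ccbaacbbbbb
Runs:
  'c' x 2 => "c2"
  'b' x 1 => "b1"
  'a' x 2 => "a2"
  'c' x 1 => "c1"
  'b' x 5 => "b5"
Compressed: "c2b1a2c1b5"
Compressed length: 10

10


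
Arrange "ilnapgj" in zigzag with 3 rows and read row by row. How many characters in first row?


Zigzag "ilnapgj" into 3 rows:
Placing characters:
  'i' => row 0
  'l' => row 1
  'n' => row 2
  'a' => row 1
  'p' => row 0
  'g' => row 1
  'j' => row 2
Rows:
  Row 0: "ip"
  Row 1: "lag"
  Row 2: "nj"
First row length: 2

2


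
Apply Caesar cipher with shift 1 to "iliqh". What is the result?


Caesar cipher: shift "iliqh" by 1
  'i' (pos 8) + 1 = pos 9 = 'j'
  'l' (pos 11) + 1 = pos 12 = 'm'
  'i' (pos 8) + 1 = pos 9 = 'j'
  'q' (pos 16) + 1 = pos 17 = 'r'
  'h' (pos 7) + 1 = pos 8 = 'i'
Result: jmjri

jmjri


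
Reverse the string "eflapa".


Input: eflapa
Reading characters right to left:
  Position 5: 'a'
  Position 4: 'p'
  Position 3: 'a'
  Position 2: 'l'
  Position 1: 'f'
  Position 0: 'e'
Reversed: apalfe

apalfe


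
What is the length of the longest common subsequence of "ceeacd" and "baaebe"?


LCS of "ceeacd" and "baaebe"
DP table:
           b    a    a    e    b    e
      0    0    0    0    0    0    0
  c   0    0    0    0    0    0    0
  e   0    0    0    0    1    1    1
  e   0    0    0    0    1    1    2
  a   0    0    1    1    1    1    2
  c   0    0    1    1    1    1    2
  d   0    0    1    1    1    1    2
LCS length = dp[6][6] = 2

2


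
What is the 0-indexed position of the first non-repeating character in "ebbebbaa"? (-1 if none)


Input: ebbebbaa
Character frequencies:
  'a': 2
  'b': 4
  'e': 2
Scanning left to right for freq == 1:
  Position 0 ('e'): freq=2, skip
  Position 1 ('b'): freq=4, skip
  Position 2 ('b'): freq=4, skip
  Position 3 ('e'): freq=2, skip
  Position 4 ('b'): freq=4, skip
  Position 5 ('b'): freq=4, skip
  Position 6 ('a'): freq=2, skip
  Position 7 ('a'): freq=2, skip
  No unique character found => answer = -1

-1


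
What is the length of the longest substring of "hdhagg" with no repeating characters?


Input: "hdhagg"
Sliding window (track last position of each char):
  Position 0 ('h'): window [0,0] length 1 -- new best
  Position 1 ('d'): window [0,1] length 2 -- new best
  Position 2 ('h'): repeat (last at 0), move window start to 1
  Position 2 ('h'): window [1,2] length 2
  Position 3 ('a'): window [1,3] length 3 -- new best
  Position 4 ('g'): window [1,4] length 4 -- new best
  Position 5 ('g'): repeat (last at 4), move window start to 5
  Position 5 ('g'): window [5,5] length 1
Longest substring with no repeats: "dhag" with length 4

4


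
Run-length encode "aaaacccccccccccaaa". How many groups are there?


Input: aaaacccccccccccaaa
Scanning for consecutive runs:
  Group 1: 'a' x 4 (positions 0-3)
  Group 2: 'c' x 11 (positions 4-14)
  Group 3: 'a' x 3 (positions 15-17)
Total groups: 3

3


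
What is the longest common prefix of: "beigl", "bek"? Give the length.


Words: beigl, bek
  Position 0: all 'b' => match
  Position 1: all 'e' => match
  Position 2: ('i', 'k') => mismatch, stop
LCP = "be" (length 2)

2


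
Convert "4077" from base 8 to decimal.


Input: "4077" in base 8
Positional expansion:
  Digit '4' (value 4) x 8^3 = 2048
  Digit '0' (value 0) x 8^2 = 0
  Digit '7' (value 7) x 8^1 = 56
  Digit '7' (value 7) x 8^0 = 7
Sum = 2111

2111


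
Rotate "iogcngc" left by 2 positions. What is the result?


Input: "iogcngc", rotate left by 2
First 2 characters: "io"
Remaining characters: "gcngc"
Concatenate remaining + first: "gcngc" + "io" = "gcngcio"

gcngcio


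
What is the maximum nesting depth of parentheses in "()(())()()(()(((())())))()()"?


Input: "()(())()()(()(((())())))()()"
Tracking depth:
  Position 0 '(': depth becomes 1
  Position 1 ')': depth becomes 0
  Position 2 '(': depth becomes 1
  Position 3 '(': depth becomes 2
  Position 4 ')': depth becomes 1
  Position 5 ')': depth becomes 0
  Position 6 '(': depth becomes 1
  Position 7 ')': depth becomes 0
  Position 8 '(': depth becomes 1
  Position 9 ')': depth becomes 0
  Position 10 '(': depth becomes 1
  Position 11 '(': depth becomes 2
  Position 12 ')': depth becomes 1
  Position 13 '(': depth becomes 2
  Position 14 '(': depth becomes 3
  Position 15 '(': depth becomes 4
  Position 16 '(': depth becomes 5
  Position 17 ')': depth becomes 4
  Position 18 ')': depth becomes 3
  Position 19 '(': depth becomes 4
  Position 20 ')': depth becomes 3
  Position 21 ')': depth becomes 2
  Position 22 ')': depth becomes 1
  Position 23 ')': depth becomes 0
  Position 24 '(': depth becomes 1
  Position 25 ')': depth becomes 0
  Position 26 '(': depth becomes 1
  Position 27 ')': depth becomes 0
Maximum depth reached: 5

5


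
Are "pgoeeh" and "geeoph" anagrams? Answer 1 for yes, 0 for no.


Strings: "pgoeeh", "geeoph"
Sorted first:  eeghop
Sorted second: eeghop
Sorted forms match => anagrams

1


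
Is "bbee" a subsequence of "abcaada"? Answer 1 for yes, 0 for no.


Check if "bbee" is a subsequence of "abcaada"
Greedy scan:
  Position 0 ('a'): no match needed
  Position 1 ('b'): matches sub[0] = 'b'
  Position 2 ('c'): no match needed
  Position 3 ('a'): no match needed
  Position 4 ('a'): no match needed
  Position 5 ('d'): no match needed
  Position 6 ('a'): no match needed
Only matched 1/4 characters => not a subsequence

0


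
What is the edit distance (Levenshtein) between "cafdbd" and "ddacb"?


Computing edit distance: "cafdbd" -> "ddacb"
DP table:
           d    d    a    c    b
      0    1    2    3    4    5
  c   1    1    2    3    3    4
  a   2    2    2    2    3    4
  f   3    3    3    3    3    4
  d   4    3    3    4    4    4
  b   5    4    4    4    5    4
  d   6    5    4    5    5    5
Edit distance = dp[6][5] = 5

5


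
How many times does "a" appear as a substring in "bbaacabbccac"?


Searching for "a" in "bbaacabbccac"
Scanning each position:
  Position 0: "b" => no
  Position 1: "b" => no
  Position 2: "a" => MATCH
  Position 3: "a" => MATCH
  Position 4: "c" => no
  Position 5: "a" => MATCH
  Position 6: "b" => no
  Position 7: "b" => no
  Position 8: "c" => no
  Position 9: "c" => no
  Position 10: "a" => MATCH
  Position 11: "c" => no
Total occurrences: 4

4


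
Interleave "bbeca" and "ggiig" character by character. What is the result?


Interleaving "bbeca" and "ggiig":
  Position 0: 'b' from first, 'g' from second => "bg"
  Position 1: 'b' from first, 'g' from second => "bg"
  Position 2: 'e' from first, 'i' from second => "ei"
  Position 3: 'c' from first, 'i' from second => "ci"
  Position 4: 'a' from first, 'g' from second => "ag"
Result: bgbgeiciag

bgbgeiciag


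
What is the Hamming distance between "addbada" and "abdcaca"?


Comparing "addbada" and "abdcaca" position by position:
  Position 0: 'a' vs 'a' => same
  Position 1: 'd' vs 'b' => differ
  Position 2: 'd' vs 'd' => same
  Position 3: 'b' vs 'c' => differ
  Position 4: 'a' vs 'a' => same
  Position 5: 'd' vs 'c' => differ
  Position 6: 'a' vs 'a' => same
Total differences (Hamming distance): 3

3


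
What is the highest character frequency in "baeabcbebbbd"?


Input: baeabcbebbbd
Character counts:
  'a': 2
  'b': 6
  'c': 1
  'd': 1
  'e': 2
Maximum frequency: 6

6


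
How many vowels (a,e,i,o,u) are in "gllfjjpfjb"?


Input: gllfjjpfjb
Checking each character:
  'g' at position 0: consonant
  'l' at position 1: consonant
  'l' at position 2: consonant
  'f' at position 3: consonant
  'j' at position 4: consonant
  'j' at position 5: consonant
  'p' at position 6: consonant
  'f' at position 7: consonant
  'j' at position 8: consonant
  'b' at position 9: consonant
Total vowels: 0

0


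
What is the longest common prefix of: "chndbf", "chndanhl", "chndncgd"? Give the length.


Words: chndbf, chndanhl, chndncgd
  Position 0: all 'c' => match
  Position 1: all 'h' => match
  Position 2: all 'n' => match
  Position 3: all 'd' => match
  Position 4: ('b', 'a', 'n') => mismatch, stop
LCP = "chnd" (length 4)

4


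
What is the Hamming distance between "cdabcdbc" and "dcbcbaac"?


Comparing "cdabcdbc" and "dcbcbaac" position by position:
  Position 0: 'c' vs 'd' => differ
  Position 1: 'd' vs 'c' => differ
  Position 2: 'a' vs 'b' => differ
  Position 3: 'b' vs 'c' => differ
  Position 4: 'c' vs 'b' => differ
  Position 5: 'd' vs 'a' => differ
  Position 6: 'b' vs 'a' => differ
  Position 7: 'c' vs 'c' => same
Total differences (Hamming distance): 7

7


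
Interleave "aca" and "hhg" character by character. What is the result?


Interleaving "aca" and "hhg":
  Position 0: 'a' from first, 'h' from second => "ah"
  Position 1: 'c' from first, 'h' from second => "ch"
  Position 2: 'a' from first, 'g' from second => "ag"
Result: ahchag

ahchag


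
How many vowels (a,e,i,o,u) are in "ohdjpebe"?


Input: ohdjpebe
Checking each character:
  'o' at position 0: vowel (running total: 1)
  'h' at position 1: consonant
  'd' at position 2: consonant
  'j' at position 3: consonant
  'p' at position 4: consonant
  'e' at position 5: vowel (running total: 2)
  'b' at position 6: consonant
  'e' at position 7: vowel (running total: 3)
Total vowels: 3

3


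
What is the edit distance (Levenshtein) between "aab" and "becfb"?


Computing edit distance: "aab" -> "becfb"
DP table:
           b    e    c    f    b
      0    1    2    3    4    5
  a   1    1    2    3    4    5
  a   2    2    2    3    4    5
  b   3    2    3    3    4    4
Edit distance = dp[3][5] = 4

4


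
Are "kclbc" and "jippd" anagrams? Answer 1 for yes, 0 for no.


Strings: "kclbc", "jippd"
Sorted first:  bcckl
Sorted second: dijpp
Differ at position 0: 'b' vs 'd' => not anagrams

0


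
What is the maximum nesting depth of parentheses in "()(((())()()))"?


Input: "()(((())()()))"
Tracking depth:
  Position 0 '(': depth becomes 1
  Position 1 ')': depth becomes 0
  Position 2 '(': depth becomes 1
  Position 3 '(': depth becomes 2
  Position 4 '(': depth becomes 3
  Position 5 '(': depth becomes 4
  Position 6 ')': depth becomes 3
  Position 7 ')': depth becomes 2
  Position 8 '(': depth becomes 3
  Position 9 ')': depth becomes 2
  Position 10 '(': depth becomes 3
  Position 11 ')': depth becomes 2
  Position 12 ')': depth becomes 1
  Position 13 ')': depth becomes 0
Maximum depth reached: 4

4


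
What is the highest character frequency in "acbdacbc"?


Input: acbdacbc
Character counts:
  'a': 2
  'b': 2
  'c': 3
  'd': 1
Maximum frequency: 3

3


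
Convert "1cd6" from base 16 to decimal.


Input: "1cd6" in base 16
Positional expansion:
  Digit '1' (value 1) x 16^3 = 4096
  Digit 'c' (value 12) x 16^2 = 3072
  Digit 'd' (value 13) x 16^1 = 208
  Digit '6' (value 6) x 16^0 = 6
Sum = 7382

7382


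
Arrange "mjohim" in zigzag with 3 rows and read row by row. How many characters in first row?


Zigzag "mjohim" into 3 rows:
Placing characters:
  'm' => row 0
  'j' => row 1
  'o' => row 2
  'h' => row 1
  'i' => row 0
  'm' => row 1
Rows:
  Row 0: "mi"
  Row 1: "jhm"
  Row 2: "o"
First row length: 2

2


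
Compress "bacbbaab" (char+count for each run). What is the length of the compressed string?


Input: bacbbaab
Runs:
  'b' x 1 => "b1"
  'a' x 1 => "a1"
  'c' x 1 => "c1"
  'b' x 2 => "b2"
  'a' x 2 => "a2"
  'b' x 1 => "b1"
Compressed: "b1a1c1b2a2b1"
Compressed length: 12

12


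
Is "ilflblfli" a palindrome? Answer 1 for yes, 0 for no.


Input: ilflblfli
Reversed: ilflblfli
  Compare pos 0 ('i') with pos 8 ('i'): match
  Compare pos 1 ('l') with pos 7 ('l'): match
  Compare pos 2 ('f') with pos 6 ('f'): match
  Compare pos 3 ('l') with pos 5 ('l'): match
Result: palindrome

1


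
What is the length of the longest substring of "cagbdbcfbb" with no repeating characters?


Input: "cagbdbcfbb"
Sliding window (track last position of each char):
  Position 0 ('c'): window [0,0] length 1 -- new best
  Position 1 ('a'): window [0,1] length 2 -- new best
  Position 2 ('g'): window [0,2] length 3 -- new best
  Position 3 ('b'): window [0,3] length 4 -- new best
  Position 4 ('d'): window [0,4] length 5 -- new best
  Position 5 ('b'): repeat (last at 3), move window start to 4
  Position 5 ('b'): window [4,5] length 2
  Position 6 ('c'): window [4,6] length 3
  Position 7 ('f'): window [4,7] length 4
  Position 8 ('b'): repeat (last at 5), move window start to 6
  Position 8 ('b'): window [6,8] length 3
  Position 9 ('b'): repeat (last at 8), move window start to 9
  Position 9 ('b'): window [9,9] length 1
Longest substring with no repeats: "cagbd" with length 5

5


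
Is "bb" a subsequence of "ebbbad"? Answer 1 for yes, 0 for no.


Check if "bb" is a subsequence of "ebbbad"
Greedy scan:
  Position 0 ('e'): no match needed
  Position 1 ('b'): matches sub[0] = 'b'
  Position 2 ('b'): matches sub[1] = 'b'
  Position 3 ('b'): no match needed
  Position 4 ('a'): no match needed
  Position 5 ('d'): no match needed
All 2 characters matched => is a subsequence

1


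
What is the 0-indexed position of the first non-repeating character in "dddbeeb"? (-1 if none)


Input: dddbeeb
Character frequencies:
  'b': 2
  'd': 3
  'e': 2
Scanning left to right for freq == 1:
  Position 0 ('d'): freq=3, skip
  Position 1 ('d'): freq=3, skip
  Position 2 ('d'): freq=3, skip
  Position 3 ('b'): freq=2, skip
  Position 4 ('e'): freq=2, skip
  Position 5 ('e'): freq=2, skip
  Position 6 ('b'): freq=2, skip
  No unique character found => answer = -1

-1


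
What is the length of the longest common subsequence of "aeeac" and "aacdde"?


LCS of "aeeac" and "aacdde"
DP table:
           a    a    c    d    d    e
      0    0    0    0    0    0    0
  a   0    1    1    1    1    1    1
  e   0    1    1    1    1    1    2
  e   0    1    1    1    1    1    2
  a   0    1    2    2    2    2    2
  c   0    1    2    3    3    3    3
LCS length = dp[5][6] = 3

3


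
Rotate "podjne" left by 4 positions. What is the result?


Input: "podjne", rotate left by 4
First 4 characters: "podj"
Remaining characters: "ne"
Concatenate remaining + first: "ne" + "podj" = "nepodj"

nepodj


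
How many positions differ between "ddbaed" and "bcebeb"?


Comparing "ddbaed" and "bcebeb" position by position:
  Position 0: 'd' vs 'b' => DIFFER
  Position 1: 'd' vs 'c' => DIFFER
  Position 2: 'b' vs 'e' => DIFFER
  Position 3: 'a' vs 'b' => DIFFER
  Position 4: 'e' vs 'e' => same
  Position 5: 'd' vs 'b' => DIFFER
Positions that differ: 5

5


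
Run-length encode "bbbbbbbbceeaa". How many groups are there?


Input: bbbbbbbbceeaa
Scanning for consecutive runs:
  Group 1: 'b' x 8 (positions 0-7)
  Group 2: 'c' x 1 (positions 8-8)
  Group 3: 'e' x 2 (positions 9-10)
  Group 4: 'a' x 2 (positions 11-12)
Total groups: 4

4


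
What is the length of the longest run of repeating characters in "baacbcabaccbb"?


Input: "baacbcabaccbb"
Scanning for longest run:
  Position 1 ('a'): new char, reset run to 1
  Position 2 ('a'): continues run of 'a', length=2
  Position 3 ('c'): new char, reset run to 1
  Position 4 ('b'): new char, reset run to 1
  Position 5 ('c'): new char, reset run to 1
  Position 6 ('a'): new char, reset run to 1
  Position 7 ('b'): new char, reset run to 1
  Position 8 ('a'): new char, reset run to 1
  Position 9 ('c'): new char, reset run to 1
  Position 10 ('c'): continues run of 'c', length=2
  Position 11 ('b'): new char, reset run to 1
  Position 12 ('b'): continues run of 'b', length=2
Longest run: 'a' with length 2

2


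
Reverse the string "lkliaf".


Input: lkliaf
Reading characters right to left:
  Position 5: 'f'
  Position 4: 'a'
  Position 3: 'i'
  Position 2: 'l'
  Position 1: 'k'
  Position 0: 'l'
Reversed: failkl

failkl


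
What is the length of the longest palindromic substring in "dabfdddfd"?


Input: "dabfdddfd"
Checking substrings for palindromes:
  [3:8] "fdddf" (len 5) => palindrome
  [4:7] "ddd" (len 3) => palindrome
  [6:9] "dfd" (len 3) => palindrome
  [4:6] "dd" (len 2) => palindrome
  [5:7] "dd" (len 2) => palindrome
Longest palindromic substring: "fdddf" with length 5

5


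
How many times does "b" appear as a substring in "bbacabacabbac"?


Searching for "b" in "bbacabacabbac"
Scanning each position:
  Position 0: "b" => MATCH
  Position 1: "b" => MATCH
  Position 2: "a" => no
  Position 3: "c" => no
  Position 4: "a" => no
  Position 5: "b" => MATCH
  Position 6: "a" => no
  Position 7: "c" => no
  Position 8: "a" => no
  Position 9: "b" => MATCH
  Position 10: "b" => MATCH
  Position 11: "a" => no
  Position 12: "c" => no
Total occurrences: 5

5
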